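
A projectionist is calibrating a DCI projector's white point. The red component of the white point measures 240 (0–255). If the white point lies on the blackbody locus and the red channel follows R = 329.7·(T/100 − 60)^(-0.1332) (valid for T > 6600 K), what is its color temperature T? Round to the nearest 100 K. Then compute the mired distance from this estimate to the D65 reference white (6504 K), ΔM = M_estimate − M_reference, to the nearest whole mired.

-13 mireds

(t − 60)^(-0.1332) = 240/329.7 = 0.72793.
t − 60 = 0.72793^(1/-0.1332) = 0.72793^(-7.508) = 10.848, so t = 70.848.
T = 100·t = 7085 K → 7100 K to the nearest 100 K.
M_estimate = 10⁶/7100 = 140.85; M_reference = 10⁶/6504 = 153.75.
ΔM = 140.85 − 153.75 = -12.91 → -13 mireds.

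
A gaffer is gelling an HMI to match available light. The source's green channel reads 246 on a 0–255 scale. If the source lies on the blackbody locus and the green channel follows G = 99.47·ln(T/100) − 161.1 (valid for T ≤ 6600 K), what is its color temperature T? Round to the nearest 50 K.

ln t = (246 + 161.1) / 99.47 = 4.0927.
t = e^4.0927 = 59.901.
T = 100·t = 5990 K → 6000 K to the nearest 50 K.

6000 K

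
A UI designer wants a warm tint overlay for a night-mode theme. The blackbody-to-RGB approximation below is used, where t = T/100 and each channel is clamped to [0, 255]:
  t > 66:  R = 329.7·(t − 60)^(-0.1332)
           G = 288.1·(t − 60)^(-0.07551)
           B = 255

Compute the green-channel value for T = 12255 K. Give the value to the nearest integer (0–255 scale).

t = 12255/100 = 122.55; the t > 66 branch applies.
G = 288.1·(122.55 − 60)^(-0.07551) = 288.1·62.55^(-0.07551) = 288.1·0.73176 = 210.819.
Rounded: 211.

211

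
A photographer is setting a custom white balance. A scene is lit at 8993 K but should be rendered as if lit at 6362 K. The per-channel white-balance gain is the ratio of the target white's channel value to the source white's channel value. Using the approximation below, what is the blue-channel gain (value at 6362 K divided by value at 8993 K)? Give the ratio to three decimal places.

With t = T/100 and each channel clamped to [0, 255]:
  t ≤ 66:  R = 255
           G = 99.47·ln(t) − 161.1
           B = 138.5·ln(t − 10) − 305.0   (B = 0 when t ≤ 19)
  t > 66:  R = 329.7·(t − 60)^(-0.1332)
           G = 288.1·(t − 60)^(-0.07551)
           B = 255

0.967

At 8993 K (t = 89.93):
  B = 255 by definition for t > 66.
At 6362 K (t = 63.62):
  B = 138.5·ln(63.62 − 10) − 305.0 = 138.5·ln 53.62 − 305.0 = 138.5·3.9819 − 305.0 = 246.496.
Gain = 246.496 / 255.000 = 0.9667 → 0.967.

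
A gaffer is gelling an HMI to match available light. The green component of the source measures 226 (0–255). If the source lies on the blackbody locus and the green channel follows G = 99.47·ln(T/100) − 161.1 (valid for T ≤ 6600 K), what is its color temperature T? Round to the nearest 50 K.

4900 K

ln t = (226 + 161.1) / 99.47 = 3.8916.
t = e^3.8916 = 48.990.
T = 100·t = 4899 K → 4900 K to the nearest 50 K.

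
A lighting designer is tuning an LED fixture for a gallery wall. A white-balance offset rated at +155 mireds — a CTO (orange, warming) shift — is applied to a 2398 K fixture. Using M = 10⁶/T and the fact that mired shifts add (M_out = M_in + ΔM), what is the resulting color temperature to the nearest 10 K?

1750 K

M_in = 10⁶/2398 = 417.01 mireds.
M_out = 417.01 + (+155) = 572.01 mireds.
T_out = 10⁶/572.01 = 1748.2 K → 1750 K.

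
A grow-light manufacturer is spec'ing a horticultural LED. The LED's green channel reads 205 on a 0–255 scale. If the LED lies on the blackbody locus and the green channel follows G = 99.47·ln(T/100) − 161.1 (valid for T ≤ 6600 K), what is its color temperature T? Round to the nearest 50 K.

ln t = (205 + 161.1) / 99.47 = 3.6805.
t = e^3.6805 = 39.666.
T = 100·t = 3967 K → 3950 K to the nearest 50 K.

3950 K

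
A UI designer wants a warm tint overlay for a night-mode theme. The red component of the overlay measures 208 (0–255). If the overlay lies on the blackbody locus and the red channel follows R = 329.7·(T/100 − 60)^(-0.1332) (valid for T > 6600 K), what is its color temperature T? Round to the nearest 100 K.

(t − 60)^(-0.1332) = 208/329.7 = 0.63088.
t − 60 = 0.63088^(1/-0.1332) = 0.63088^(-7.508) = 31.763, so t = 91.763.
T = 100·t = 9176 K → 9200 K to the nearest 100 K.

9200 K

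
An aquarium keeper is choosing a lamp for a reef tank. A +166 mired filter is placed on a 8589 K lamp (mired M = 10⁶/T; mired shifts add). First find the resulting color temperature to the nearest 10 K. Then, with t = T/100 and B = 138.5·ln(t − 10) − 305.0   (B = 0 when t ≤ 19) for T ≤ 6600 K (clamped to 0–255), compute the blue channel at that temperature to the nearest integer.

143

M_in = 10⁶/8589 = 116.43; M_out = 116.43 + (+166) = 282.43.
T_out = 10⁶/282.43 = 3540.7 K → 3540 K; t = 35.4.
B = 138.5·ln(35.4 − 10) − 305.0 = 138.5·ln 25.4 − 305.0 = 138.5·3.2347 − 305.0 = 143.013.
Rounded: 143.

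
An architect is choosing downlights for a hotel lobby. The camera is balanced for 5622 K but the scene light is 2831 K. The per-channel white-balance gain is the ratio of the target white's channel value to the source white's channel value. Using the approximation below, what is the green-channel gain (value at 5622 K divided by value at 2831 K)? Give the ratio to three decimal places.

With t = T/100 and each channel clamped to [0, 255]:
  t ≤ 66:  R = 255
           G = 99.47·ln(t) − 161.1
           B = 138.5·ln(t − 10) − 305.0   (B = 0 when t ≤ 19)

At 2831 K (t = 28.31):
  G = 99.47·ln 28.31 − 161.1 = 99.47·3.3432 − 161.1 = 171.450.
At 5622 K (t = 56.22):
  G = 99.47·ln 56.22 − 161.1 = 99.47·4.0293 − 161.1 = 239.692.
Gain = 239.692 / 171.450 = 1.3980 → 1.398.

1.398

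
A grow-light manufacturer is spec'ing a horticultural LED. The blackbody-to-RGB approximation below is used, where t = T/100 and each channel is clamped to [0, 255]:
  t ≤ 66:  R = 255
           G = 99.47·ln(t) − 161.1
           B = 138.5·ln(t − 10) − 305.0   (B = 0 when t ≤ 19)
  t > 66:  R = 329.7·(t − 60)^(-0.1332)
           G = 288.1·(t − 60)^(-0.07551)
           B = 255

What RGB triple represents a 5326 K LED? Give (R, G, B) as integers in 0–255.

t = 5326/100 = 53.26; the t ≤ 66 branch applies.
R = 255 by definition for t ≤ 66.
G = 99.47·ln 53.26 − 161.1 = 99.47·3.9752 − 161.1 = 234.312.
B = 138.5·ln(53.26 − 10) − 305.0 = 138.5·ln 43.26 − 305.0 = 138.5·3.7672 − 305.0 = 216.761.
Rounded: (255, 234, 217).

(255, 234, 217)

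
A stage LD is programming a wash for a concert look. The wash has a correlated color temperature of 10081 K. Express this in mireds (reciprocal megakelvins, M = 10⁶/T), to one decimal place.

99.2 mireds

M = 10⁶ / 10081 = 99.197 → 99.2 mireds.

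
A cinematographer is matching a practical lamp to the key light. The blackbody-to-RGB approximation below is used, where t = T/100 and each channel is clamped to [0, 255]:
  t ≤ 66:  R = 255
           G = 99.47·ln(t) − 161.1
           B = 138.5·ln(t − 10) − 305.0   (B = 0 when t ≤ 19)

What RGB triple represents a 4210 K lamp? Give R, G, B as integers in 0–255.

R=255, G=211, B=175

t = 4210/100 = 42.1; the t ≤ 66 branch applies.
R = 255 by definition for t ≤ 66.
G = 99.47·ln 42.1 − 161.1 = 99.47·3.7400 − 161.1 = 210.923.
B = 138.5·ln(42.1 − 10) − 305.0 = 138.5·ln 32.1 − 305.0 = 138.5·3.4689 − 305.0 = 175.437.
Rounded: (255, 211, 175).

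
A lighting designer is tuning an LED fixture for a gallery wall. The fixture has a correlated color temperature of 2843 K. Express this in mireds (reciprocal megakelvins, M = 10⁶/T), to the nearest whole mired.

M = 10⁶ / 2843 = 351.741 → 352 mireds.

352 mireds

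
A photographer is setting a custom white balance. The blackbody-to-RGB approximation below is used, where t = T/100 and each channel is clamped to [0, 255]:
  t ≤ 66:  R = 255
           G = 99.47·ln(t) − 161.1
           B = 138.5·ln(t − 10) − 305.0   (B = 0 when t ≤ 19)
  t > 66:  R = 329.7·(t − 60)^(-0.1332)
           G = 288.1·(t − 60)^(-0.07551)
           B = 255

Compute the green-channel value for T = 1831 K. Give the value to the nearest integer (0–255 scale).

128

t = 1831/100 = 18.31; the t ≤ 66 branch applies.
G = 99.47·ln 18.31 − 161.1 = 99.47·2.9074 − 161.1 = 128.104.
Rounded: 128.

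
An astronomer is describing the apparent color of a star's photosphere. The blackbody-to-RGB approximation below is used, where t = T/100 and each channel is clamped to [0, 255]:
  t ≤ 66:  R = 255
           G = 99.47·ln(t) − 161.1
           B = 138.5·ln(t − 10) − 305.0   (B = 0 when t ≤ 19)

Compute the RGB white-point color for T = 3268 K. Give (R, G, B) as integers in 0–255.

(255, 186, 127)

t = 3268/100 = 32.68; the t ≤ 66 branch applies.
R = 255 by definition for t ≤ 66.
G = 99.47·ln 32.68 − 161.1 = 99.47·3.4868 − 161.1 = 185.728.
B = 138.5·ln(32.68 − 10) − 305.0 = 138.5·ln 22.68 − 305.0 = 138.5·3.1215 − 305.0 = 127.325.
Rounded: (255, 186, 127).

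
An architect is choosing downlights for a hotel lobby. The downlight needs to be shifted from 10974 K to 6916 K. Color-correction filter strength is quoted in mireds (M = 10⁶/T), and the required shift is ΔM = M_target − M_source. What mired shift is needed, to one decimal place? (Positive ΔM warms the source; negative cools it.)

+53.5 mireds

M_source = 10⁶/10974 = 91.124; M_target = 10⁶/6916 = 144.592.
ΔM = 144.592 − 91.124 = 53.468 → +53.5 mireds, a warming shift.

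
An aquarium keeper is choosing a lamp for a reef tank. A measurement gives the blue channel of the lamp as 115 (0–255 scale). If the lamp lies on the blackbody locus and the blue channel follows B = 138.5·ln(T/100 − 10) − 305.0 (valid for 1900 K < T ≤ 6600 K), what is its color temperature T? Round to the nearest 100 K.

3100 K

ln(t − 10) = (115 + 305.0) / 138.5 = 3.0325.
t − 10 = e^3.0325 = 20.749, so t = 30.749.
T = 100·t = 3075 K → 3100 K to the nearest 100 K.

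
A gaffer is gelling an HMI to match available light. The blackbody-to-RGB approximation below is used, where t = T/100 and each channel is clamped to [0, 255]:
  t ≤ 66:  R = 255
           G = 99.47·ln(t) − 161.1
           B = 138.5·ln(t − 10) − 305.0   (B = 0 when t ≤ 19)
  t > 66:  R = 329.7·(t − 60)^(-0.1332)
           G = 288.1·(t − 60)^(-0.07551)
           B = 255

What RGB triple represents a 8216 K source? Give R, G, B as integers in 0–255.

t = 8216/100 = 82.16; the t > 66 branch applies.
R = 329.7·(82.16 − 60)^(-0.1332) = 329.7·22.16^(-0.1332) = 329.7·0.66187 = 218.217.
G = 288.1·(82.16 − 60)^(-0.07551) = 288.1·22.16^(-0.07551) = 288.1·0.79140 = 228.002.
B = 255 by definition for t > 66.
Rounded: (218, 228, 255).

R=218, G=228, B=255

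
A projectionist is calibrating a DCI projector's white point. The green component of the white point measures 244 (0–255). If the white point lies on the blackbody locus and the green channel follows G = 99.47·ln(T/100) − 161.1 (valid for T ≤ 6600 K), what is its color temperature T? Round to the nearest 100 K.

ln t = (244 + 161.1) / 99.47 = 4.0726.
t = e^4.0726 = 58.709.
T = 100·t = 5871 K → 5900 K to the nearest 100 K.

5900 K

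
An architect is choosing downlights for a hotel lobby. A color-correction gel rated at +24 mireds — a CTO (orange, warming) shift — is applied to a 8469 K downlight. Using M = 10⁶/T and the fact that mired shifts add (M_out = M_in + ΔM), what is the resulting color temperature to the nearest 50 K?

M_in = 10⁶/8469 = 118.08 mireds.
M_out = 118.08 + (+24) = 142.08 mireds.
T_out = 10⁶/142.08 = 7038.4 K → 7050 K.

7050 K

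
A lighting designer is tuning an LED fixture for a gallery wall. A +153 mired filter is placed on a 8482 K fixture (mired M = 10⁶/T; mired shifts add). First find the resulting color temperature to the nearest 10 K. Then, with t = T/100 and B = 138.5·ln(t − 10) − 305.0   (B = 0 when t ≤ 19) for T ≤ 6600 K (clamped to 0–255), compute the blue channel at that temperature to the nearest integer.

151

M_in = 10⁶/8482 = 117.90; M_out = 117.90 + (+153) = 270.90.
T_out = 10⁶/270.90 = 3691.4 K → 3690 K; t = 36.9.
B = 138.5·ln(36.9 − 10) − 305.0 = 138.5·ln 26.9 − 305.0 = 138.5·3.2921 − 305.0 = 150.959.
Rounded: 151.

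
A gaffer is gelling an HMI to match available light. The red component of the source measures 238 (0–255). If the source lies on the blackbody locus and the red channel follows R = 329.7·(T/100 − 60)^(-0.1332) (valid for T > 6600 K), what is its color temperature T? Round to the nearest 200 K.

(t − 60)^(-0.1332) = 238/329.7 = 0.72187.
t − 60 = 0.72187^(1/-0.1332) = 0.72187^(-7.508) = 11.551, so t = 71.551.
T = 100·t = 7155 K → 7200 K to the nearest 200 K.

7200 K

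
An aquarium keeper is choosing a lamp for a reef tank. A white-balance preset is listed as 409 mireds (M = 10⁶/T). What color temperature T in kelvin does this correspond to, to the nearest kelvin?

2445 K

T = 10⁶ / 409 = 2444.99 K → 2445 K.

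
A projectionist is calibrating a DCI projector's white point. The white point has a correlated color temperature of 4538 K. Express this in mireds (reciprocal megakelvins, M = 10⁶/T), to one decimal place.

M = 10⁶ / 4538 = 220.361 → 220.4 mireds.

220.4 mireds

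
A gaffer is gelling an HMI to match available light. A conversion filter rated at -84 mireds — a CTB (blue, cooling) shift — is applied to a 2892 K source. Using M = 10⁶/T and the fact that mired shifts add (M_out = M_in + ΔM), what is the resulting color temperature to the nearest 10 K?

M_in = 10⁶/2892 = 345.78 mireds.
M_out = 345.78 + (-84) = 261.78 mireds.
T_out = 10⁶/261.78 = 3820.0 K → 3820 K.

3820 K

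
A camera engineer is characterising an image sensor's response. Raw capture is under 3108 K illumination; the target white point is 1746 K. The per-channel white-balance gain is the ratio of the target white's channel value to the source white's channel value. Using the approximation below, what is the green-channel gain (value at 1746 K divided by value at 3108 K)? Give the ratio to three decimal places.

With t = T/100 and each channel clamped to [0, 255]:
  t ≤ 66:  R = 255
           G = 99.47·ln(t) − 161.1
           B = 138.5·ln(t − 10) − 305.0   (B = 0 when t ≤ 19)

0.683

At 3108 K (t = 31.08):
  G = 99.47·ln 31.08 − 161.1 = 99.47·3.4366 − 161.1 = 180.735.
At 1746 K (t = 17.46):
  G = 99.47·ln 17.46 − 161.1 = 99.47·2.8599 − 161.1 = 123.376.
Gain = 123.376 / 180.735 = 0.6826 → 0.683.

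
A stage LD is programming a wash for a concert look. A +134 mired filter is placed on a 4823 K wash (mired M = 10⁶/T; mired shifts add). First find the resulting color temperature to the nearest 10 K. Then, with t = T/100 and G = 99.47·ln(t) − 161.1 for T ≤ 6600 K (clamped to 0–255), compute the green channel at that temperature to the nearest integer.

M_in = 10⁶/4823 = 207.34; M_out = 207.34 + (+134) = 341.34.
T_out = 10⁶/341.34 = 2929.6 K → 2930 K; t = 29.3.
G = 99.47·ln 29.3 − 161.1 = 99.47·3.3776 − 161.1 = 174.869.
Rounded: 175.

175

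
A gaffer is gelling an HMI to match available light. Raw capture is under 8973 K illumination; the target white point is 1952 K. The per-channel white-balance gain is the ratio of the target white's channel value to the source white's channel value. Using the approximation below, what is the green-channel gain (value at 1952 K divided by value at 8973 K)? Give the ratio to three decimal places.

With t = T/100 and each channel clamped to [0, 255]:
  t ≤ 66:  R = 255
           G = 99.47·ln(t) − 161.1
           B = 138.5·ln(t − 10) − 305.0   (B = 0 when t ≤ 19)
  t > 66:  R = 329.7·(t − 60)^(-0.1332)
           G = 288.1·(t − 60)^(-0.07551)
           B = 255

0.603

At 8973 K (t = 89.73):
  G = 288.1·(89.73 − 60)^(-0.07551) = 288.1·29.73^(-0.07551) = 288.1·0.77403 = 222.999.
At 1952 K (t = 19.52):
  G = 99.47·ln 19.52 − 161.1 = 99.47·2.9714 − 161.1 = 134.469.
Gain = 134.469 / 222.999 = 0.6030 → 0.603.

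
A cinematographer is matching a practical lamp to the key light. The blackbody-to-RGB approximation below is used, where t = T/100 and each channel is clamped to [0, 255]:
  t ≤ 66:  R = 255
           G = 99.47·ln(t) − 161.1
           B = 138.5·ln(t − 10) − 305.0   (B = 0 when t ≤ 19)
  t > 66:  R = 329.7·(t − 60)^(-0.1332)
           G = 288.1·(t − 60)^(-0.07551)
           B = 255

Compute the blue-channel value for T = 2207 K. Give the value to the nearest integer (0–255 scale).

t = 2207/100 = 22.07; the t ≤ 66 branch applies.
B = 138.5·ln(22.07 − 10) − 305.0 = 138.5·ln 12.07 − 305.0 = 138.5·2.4907 − 305.0 = 39.965.
Rounded: 40.

40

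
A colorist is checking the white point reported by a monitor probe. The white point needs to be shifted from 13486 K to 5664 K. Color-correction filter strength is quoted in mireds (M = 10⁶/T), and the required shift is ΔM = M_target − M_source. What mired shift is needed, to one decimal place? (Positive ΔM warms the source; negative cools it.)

+102.4 mireds

M_source = 10⁶/13486 = 74.151; M_target = 10⁶/5664 = 176.554.
ΔM = 176.554 − 74.151 = 102.403 → +102.4 mireds, a warming shift.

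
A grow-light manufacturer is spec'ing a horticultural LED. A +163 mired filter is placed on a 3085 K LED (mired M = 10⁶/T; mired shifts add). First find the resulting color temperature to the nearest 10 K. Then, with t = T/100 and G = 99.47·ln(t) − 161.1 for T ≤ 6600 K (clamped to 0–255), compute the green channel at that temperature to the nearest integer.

139

M_in = 10⁶/3085 = 324.15; M_out = 324.15 + (+163) = 487.15.
T_out = 10⁶/487.15 = 2052.8 K → 2050 K; t = 20.5.
G = 99.47·ln 20.5 − 161.1 = 99.47·3.0204 − 161.1 = 139.342.
Rounded: 139.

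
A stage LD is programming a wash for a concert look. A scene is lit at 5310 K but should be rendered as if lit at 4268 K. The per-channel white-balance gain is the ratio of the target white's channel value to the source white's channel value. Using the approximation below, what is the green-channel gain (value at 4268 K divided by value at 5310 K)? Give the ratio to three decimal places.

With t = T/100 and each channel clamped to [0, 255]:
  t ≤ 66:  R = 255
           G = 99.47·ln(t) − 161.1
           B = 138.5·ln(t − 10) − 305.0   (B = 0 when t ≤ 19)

0.907

At 5310 K (t = 53.1):
  G = 99.47·ln 53.1 − 161.1 = 99.47·3.9722 − 161.1 = 234.012.
At 4268 K (t = 42.68):
  G = 99.47·ln 42.68 − 161.1 = 99.47·3.7537 − 161.1 = 212.284.
Gain = 212.284 / 234.012 = 0.9071 → 0.907.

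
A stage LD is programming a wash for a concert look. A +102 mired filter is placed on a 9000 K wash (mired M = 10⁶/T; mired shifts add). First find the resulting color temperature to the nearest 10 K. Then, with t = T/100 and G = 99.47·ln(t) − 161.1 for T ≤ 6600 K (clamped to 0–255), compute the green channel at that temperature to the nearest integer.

222

M_in = 10⁶/9000 = 111.11; M_out = 111.11 + (+102) = 213.11.
T_out = 10⁶/213.11 = 4692.4 K → 4690 K; t = 46.9.
G = 99.47·ln 46.9 − 161.1 = 99.47·3.8480 − 161.1 = 221.662.
Rounded: 222.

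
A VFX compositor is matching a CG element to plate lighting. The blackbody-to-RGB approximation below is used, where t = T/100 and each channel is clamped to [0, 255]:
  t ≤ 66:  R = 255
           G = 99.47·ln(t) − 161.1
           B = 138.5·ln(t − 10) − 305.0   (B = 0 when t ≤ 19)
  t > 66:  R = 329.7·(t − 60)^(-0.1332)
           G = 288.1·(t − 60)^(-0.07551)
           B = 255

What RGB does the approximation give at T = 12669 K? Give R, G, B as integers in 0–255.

R=188, G=210, B=255

t = 12669/100 = 126.69; the t > 66 branch applies.
R = 329.7·(126.69 − 60)^(-0.1332) = 329.7·66.69^(-0.1332) = 329.7·0.57152 = 188.432.
G = 288.1·(126.69 − 60)^(-0.07551) = 288.1·66.69^(-0.07551) = 288.1·0.72822 = 209.801.
B = 255 by definition for t > 66.
Rounded: (188, 210, 255).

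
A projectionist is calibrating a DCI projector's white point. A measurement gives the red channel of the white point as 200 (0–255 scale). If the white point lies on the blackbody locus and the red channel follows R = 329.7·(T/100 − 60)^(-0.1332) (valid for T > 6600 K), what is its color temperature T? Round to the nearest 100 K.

10300 K

(t − 60)^(-0.1332) = 200/329.7 = 0.60661.
t − 60 = 0.60661^(1/-0.1332) = 0.60661^(-7.508) = 42.638, so t = 102.638.
T = 100·t = 10264 K → 10300 K to the nearest 100 K.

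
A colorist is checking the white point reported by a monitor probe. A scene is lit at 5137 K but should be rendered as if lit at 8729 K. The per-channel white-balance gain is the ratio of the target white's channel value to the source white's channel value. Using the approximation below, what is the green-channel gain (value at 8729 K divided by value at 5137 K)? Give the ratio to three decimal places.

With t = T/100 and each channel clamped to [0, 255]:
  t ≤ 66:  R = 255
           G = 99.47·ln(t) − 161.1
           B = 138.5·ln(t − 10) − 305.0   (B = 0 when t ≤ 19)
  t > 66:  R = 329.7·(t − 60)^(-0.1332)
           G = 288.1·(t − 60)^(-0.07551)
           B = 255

At 5137 K (t = 51.37):
  G = 99.47·ln 51.37 − 161.1 = 99.47·3.9391 − 161.1 = 230.718.
At 8729 K (t = 87.29):
  G = 288.1·(87.29 − 60)^(-0.07551) = 288.1·27.29^(-0.07551) = 288.1·0.77905 = 224.445.
Gain = 224.445 / 230.718 = 0.9728 → 0.973.

0.973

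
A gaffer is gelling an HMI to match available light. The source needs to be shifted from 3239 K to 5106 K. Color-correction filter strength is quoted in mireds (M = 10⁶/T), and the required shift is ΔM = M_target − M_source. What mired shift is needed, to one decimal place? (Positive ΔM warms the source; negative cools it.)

-112.9 mireds

M_source = 10⁶/3239 = 308.737; M_target = 10⁶/5106 = 195.848.
ΔM = 195.848 − 308.737 = -112.889 → -112.9 mireds, a cooling shift.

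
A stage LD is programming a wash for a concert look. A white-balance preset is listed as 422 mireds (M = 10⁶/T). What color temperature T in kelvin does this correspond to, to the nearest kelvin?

2370 K

T = 10⁶ / 422 = 2369.67 K → 2370 K.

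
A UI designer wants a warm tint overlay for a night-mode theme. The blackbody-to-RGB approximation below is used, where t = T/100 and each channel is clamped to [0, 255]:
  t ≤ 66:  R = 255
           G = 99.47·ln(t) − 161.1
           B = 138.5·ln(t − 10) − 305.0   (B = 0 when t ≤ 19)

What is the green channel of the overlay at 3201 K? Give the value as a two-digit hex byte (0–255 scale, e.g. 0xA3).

0xB8

t = 3201/100 = 32.01; the t ≤ 66 branch applies.
G = 99.47·ln 32.01 − 161.1 = 99.47·3.4660 − 161.1 = 183.668.
Rounded: 184; in hex, 0xB8.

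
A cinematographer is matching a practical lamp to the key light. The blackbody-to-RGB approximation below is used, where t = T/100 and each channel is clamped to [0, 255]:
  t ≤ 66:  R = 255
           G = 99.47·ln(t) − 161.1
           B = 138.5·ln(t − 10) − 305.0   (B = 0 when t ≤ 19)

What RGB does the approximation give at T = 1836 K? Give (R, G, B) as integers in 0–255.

(255, 128, 0)

t = 1836/100 = 18.36; the t ≤ 66 branch applies.
R = 255 by definition for t ≤ 66.
G = 99.47·ln 18.36 − 161.1 = 99.47·2.9102 − 161.1 = 128.375.
t = 18.36 ≤ 19, so B = 0.
Rounded: (255, 128, 0).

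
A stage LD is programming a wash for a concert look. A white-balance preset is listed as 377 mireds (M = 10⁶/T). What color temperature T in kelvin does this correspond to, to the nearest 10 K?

2650 K

T = 10⁶ / 377 = 2652.52 K → 2650 K.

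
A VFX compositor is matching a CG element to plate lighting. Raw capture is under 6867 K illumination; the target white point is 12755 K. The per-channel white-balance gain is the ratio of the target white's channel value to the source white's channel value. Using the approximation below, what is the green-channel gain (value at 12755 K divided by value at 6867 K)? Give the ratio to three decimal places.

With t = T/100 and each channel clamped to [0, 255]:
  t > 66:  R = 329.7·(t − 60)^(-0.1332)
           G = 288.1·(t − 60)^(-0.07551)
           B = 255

0.856

At 6867 K (t = 68.67):
  G = 288.1·(68.67 − 60)^(-0.07551) = 288.1·8.67^(-0.07551) = 288.1·0.84951 = 244.745.
At 12755 K (t = 127.55):
  G = 288.1·(127.55 − 60)^(-0.07551) = 288.1·67.55^(-0.07551) = 288.1·0.72752 = 209.599.
Gain = 209.599 / 244.745 = 0.8564 → 0.856.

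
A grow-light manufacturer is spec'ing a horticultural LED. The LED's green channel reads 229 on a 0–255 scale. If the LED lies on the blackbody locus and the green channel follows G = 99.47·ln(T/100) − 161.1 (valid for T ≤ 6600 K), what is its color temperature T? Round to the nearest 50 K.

ln t = (229 + 161.1) / 99.47 = 3.9218.
t = e^3.9218 = 50.491.
T = 100·t = 5049 K → 5050 K to the nearest 50 K.

5050 K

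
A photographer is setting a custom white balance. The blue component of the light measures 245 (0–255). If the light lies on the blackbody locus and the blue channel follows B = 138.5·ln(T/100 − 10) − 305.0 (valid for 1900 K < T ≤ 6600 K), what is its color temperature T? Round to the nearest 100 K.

ln(t − 10) = (245 + 305.0) / 138.5 = 3.9711.
t − 10 = e^3.9711 = 53.044, so t = 63.044.
T = 100·t = 6304 K → 6300 K to the nearest 100 K.

6300 K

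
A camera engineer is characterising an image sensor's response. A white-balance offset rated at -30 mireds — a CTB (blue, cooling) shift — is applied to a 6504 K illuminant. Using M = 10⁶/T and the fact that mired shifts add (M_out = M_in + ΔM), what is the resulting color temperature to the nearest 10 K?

8080 K

M_in = 10⁶/6504 = 153.75 mireds.
M_out = 153.75 + (-30) = 123.75 mireds.
T_out = 10⁶/123.75 = 8080.7 K → 8080 K.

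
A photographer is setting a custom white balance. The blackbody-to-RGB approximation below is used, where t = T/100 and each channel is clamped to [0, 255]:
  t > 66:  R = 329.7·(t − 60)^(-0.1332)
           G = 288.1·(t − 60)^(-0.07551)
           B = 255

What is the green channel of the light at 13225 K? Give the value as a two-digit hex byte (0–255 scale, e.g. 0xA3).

0xD1

t = 13225/100 = 132.25; the t > 66 branch applies.
G = 288.1·(132.25 − 60)^(-0.07551) = 288.1·72.25^(-0.07551) = 288.1·0.72383 = 208.537.
Rounded: 209; in hex, 0xD1.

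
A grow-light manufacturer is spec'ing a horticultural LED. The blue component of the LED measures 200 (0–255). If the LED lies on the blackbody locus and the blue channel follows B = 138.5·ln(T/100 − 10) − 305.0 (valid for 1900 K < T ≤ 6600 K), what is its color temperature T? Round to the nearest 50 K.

ln(t − 10) = (200 + 305.0) / 138.5 = 3.6462.
t − 10 = e^3.6462 = 38.329, so t = 48.329.
T = 100·t = 4833 K → 4850 K to the nearest 50 K.

4850 K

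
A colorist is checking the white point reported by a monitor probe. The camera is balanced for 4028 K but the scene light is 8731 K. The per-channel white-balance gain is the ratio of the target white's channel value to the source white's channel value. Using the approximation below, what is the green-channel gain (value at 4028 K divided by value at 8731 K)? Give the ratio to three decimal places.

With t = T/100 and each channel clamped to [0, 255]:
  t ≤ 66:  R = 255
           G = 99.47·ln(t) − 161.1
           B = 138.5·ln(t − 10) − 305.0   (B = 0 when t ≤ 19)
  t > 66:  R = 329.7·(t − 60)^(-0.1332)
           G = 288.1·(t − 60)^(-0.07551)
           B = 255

At 8731 K (t = 87.31):
  G = 288.1·(87.31 − 60)^(-0.07551) = 288.1·27.31^(-0.07551) = 288.1·0.77901 = 224.433.
At 4028 K (t = 40.28):
  G = 99.47·ln 40.28 − 161.1 = 99.47·3.6959 − 161.1 = 206.527.
Gain = 206.527 / 224.433 = 0.9202 → 0.920.

0.920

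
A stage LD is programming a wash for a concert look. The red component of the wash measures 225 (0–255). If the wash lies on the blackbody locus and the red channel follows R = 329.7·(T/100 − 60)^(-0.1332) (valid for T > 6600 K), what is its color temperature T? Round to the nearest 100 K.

(t − 60)^(-0.1332) = 225/329.7 = 0.68244.
t − 60 = 0.68244^(1/-0.1332) = 0.68244^(-7.508) = 17.610, so t = 77.610.
T = 100·t = 7761 K → 7800 K to the nearest 100 K.

7800 K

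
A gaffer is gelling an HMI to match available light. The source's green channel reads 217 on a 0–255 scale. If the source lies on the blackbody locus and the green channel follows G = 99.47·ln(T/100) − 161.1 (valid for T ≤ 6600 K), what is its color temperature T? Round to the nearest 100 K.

4500 K

ln t = (217 + 161.1) / 99.47 = 3.8011.
t = e^3.8011 = 44.752.
T = 100·t = 4475 K → 4500 K to the nearest 100 K.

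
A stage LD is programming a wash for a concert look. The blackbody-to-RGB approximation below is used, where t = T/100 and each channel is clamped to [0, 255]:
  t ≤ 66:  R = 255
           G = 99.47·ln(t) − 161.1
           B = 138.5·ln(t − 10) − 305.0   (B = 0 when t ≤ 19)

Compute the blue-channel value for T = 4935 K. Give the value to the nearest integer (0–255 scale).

t = 4935/100 = 49.35; the t ≤ 66 branch applies.
B = 138.5·ln(49.35 − 10) − 305.0 = 138.5·ln 39.35 − 305.0 = 138.5·3.6725 − 305.0 = 203.641.
Rounded: 204.

204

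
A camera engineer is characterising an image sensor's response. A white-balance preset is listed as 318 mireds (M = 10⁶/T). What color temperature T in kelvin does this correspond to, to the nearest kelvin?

T = 10⁶ / 318 = 3144.65 K → 3145 K.

3145 K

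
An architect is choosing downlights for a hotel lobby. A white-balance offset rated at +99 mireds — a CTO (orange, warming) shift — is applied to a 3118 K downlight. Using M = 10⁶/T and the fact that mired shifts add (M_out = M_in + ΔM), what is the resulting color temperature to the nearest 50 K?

2400 K

M_in = 10⁶/3118 = 320.72 mireds.
M_out = 320.72 + (+99) = 419.72 mireds.
T_out = 10⁶/419.72 = 2382.5 K → 2400 K.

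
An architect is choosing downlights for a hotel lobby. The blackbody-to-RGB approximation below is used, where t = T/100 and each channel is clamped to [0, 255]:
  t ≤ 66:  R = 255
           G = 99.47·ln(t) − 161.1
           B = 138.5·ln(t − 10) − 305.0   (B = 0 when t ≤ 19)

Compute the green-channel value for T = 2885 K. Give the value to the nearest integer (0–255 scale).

t = 2885/100 = 28.85; the t ≤ 66 branch applies.
G = 99.47·ln 28.85 − 161.1 = 99.47·3.3621 − 161.1 = 173.329.
Rounded: 173.

173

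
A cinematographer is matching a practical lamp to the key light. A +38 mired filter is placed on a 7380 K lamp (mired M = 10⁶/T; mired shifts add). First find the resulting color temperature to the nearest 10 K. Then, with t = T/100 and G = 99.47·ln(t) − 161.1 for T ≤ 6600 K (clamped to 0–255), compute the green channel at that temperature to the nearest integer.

M_in = 10⁶/7380 = 135.50; M_out = 135.50 + (+38) = 173.50.
T_out = 10⁶/173.50 = 5763.6 K → 5760 K; t = 57.6.
G = 99.47·ln 57.6 − 161.1 = 99.47·4.0535 − 161.1 = 242.104.
Rounded: 242.

242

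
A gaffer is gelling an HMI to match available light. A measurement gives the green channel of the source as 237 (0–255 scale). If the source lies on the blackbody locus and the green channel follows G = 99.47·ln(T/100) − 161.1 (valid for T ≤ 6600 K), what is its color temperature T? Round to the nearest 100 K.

ln t = (237 + 161.1) / 99.47 = 4.0022.
t = e^4.0022 = 54.719.
T = 100·t = 5472 K → 5500 K to the nearest 100 K.

5500 K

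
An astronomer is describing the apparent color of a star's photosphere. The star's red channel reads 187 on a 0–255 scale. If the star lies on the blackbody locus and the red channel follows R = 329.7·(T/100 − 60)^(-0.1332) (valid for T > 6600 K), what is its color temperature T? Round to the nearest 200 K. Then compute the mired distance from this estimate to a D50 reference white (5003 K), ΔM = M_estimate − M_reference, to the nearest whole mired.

(t − 60)^(-0.1332) = 187/329.7 = 0.56718.
t − 60 = 0.56718^(1/-0.1332) = 0.56718^(-7.508) = 70.620, so t = 130.620.
T = 100·t = 13062 K → 13000 K to the nearest 200 K.
M_estimate = 10⁶/13000 = 76.92; M_reference = 10⁶/5003 = 199.88.
ΔM = 76.92 − 199.88 = -122.96 → -123 mireds.

-123 mireds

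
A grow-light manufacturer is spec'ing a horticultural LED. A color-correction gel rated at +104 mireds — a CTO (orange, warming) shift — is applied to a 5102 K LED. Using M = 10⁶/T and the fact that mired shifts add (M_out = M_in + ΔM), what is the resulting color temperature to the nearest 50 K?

M_in = 10⁶/5102 = 196.00 mireds.
M_out = 196.00 + (+104) = 300.00 mireds.
T_out = 10⁶/300.00 = 3333.3 K → 3350 K.

3350 K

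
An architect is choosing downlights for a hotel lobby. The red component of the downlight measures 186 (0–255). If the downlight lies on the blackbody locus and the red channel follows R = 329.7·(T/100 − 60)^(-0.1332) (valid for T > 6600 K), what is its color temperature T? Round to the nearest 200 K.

(t − 60)^(-0.1332) = 186/329.7 = 0.56415.
t − 60 = 0.56415^(1/-0.1332) = 0.56415^(-7.508) = 73.521, so t = 133.521.
T = 100·t = 13352 K → 13400 K to the nearest 200 K.

13400 K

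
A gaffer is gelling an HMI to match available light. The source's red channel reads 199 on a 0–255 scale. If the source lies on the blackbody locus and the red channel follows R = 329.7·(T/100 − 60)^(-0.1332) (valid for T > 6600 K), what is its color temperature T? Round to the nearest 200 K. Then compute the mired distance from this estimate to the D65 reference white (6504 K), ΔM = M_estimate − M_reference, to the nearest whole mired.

-58 mireds

(t − 60)^(-0.1332) = 199/329.7 = 0.60358.
t − 60 = 0.60358^(1/-0.1332) = 0.60358^(-7.508) = 44.273, so t = 104.273.
T = 100·t = 10427 K → 10400 K to the nearest 200 K.
M_estimate = 10⁶/10400 = 96.15; M_reference = 10⁶/6504 = 153.75.
ΔM = 96.15 − 153.75 = -57.60 → -58 mireds.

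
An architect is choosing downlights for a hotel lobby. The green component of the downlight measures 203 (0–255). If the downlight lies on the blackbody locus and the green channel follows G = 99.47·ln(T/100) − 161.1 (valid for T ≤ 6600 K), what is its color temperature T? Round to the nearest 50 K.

ln t = (203 + 161.1) / 99.47 = 3.6604.
t = e^3.6604 = 38.877.
T = 100·t = 3888 K → 3900 K to the nearest 50 K.

3900 K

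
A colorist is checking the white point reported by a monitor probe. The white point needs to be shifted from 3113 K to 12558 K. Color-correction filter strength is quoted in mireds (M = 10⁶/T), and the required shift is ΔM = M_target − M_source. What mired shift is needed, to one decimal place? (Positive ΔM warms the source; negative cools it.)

-241.6 mireds

M_source = 10⁶/3113 = 321.234; M_target = 10⁶/12558 = 79.631.
ΔM = 79.631 − 321.234 = -241.603 → -241.6 mireds, a cooling shift.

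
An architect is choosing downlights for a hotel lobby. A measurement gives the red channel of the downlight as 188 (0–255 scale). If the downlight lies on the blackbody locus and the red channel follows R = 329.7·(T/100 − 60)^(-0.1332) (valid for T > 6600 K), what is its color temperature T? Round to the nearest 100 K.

(t − 60)^(-0.1332) = 188/329.7 = 0.57022.
t − 60 = 0.57022^(1/-0.1332) = 0.57022^(-7.508) = 67.848, so t = 127.848.
T = 100·t = 12785 K → 12800 K to the nearest 100 K.

12800 K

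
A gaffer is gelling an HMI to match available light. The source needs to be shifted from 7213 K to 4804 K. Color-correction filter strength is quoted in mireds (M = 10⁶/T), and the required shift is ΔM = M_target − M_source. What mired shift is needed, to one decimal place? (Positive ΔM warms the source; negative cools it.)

M_source = 10⁶/7213 = 138.639; M_target = 10⁶/4804 = 208.160.
ΔM = 208.160 − 138.639 = 69.521 → +69.5 mireds, a warming shift.

+69.5 mireds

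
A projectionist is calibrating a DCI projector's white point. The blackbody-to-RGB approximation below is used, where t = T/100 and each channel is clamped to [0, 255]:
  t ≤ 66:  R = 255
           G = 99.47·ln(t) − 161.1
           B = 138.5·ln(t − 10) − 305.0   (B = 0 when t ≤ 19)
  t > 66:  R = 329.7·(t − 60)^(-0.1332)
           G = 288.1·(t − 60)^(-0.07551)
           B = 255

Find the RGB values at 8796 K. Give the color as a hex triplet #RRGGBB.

t = 8796/100 = 87.96; the t > 66 branch applies.
R = 329.7·(87.96 − 60)^(-0.1332) = 329.7·27.96^(-0.1332) = 329.7·0.64168 = 211.563.
G = 288.1·(87.96 − 60)^(-0.07551) = 288.1·27.96^(-0.07551) = 288.1·0.77763 = 224.035.
B = 255 by definition for t > 66.
Rounded: (212, 224, 255).
In hex: #D4E0FF.

#D4E0FF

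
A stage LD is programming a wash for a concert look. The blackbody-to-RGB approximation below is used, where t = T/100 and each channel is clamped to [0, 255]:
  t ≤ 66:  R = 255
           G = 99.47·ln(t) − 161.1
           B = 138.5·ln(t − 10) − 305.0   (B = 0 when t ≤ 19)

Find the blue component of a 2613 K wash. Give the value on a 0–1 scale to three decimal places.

t = 2613/100 = 26.13; the t ≤ 66 branch applies.
B = 138.5·ln(26.13 − 10) − 305.0 = 138.5·ln 16.13 − 305.0 = 138.5·2.7807 − 305.0 = 80.124.
On a 0–1 scale: 80.124/255 = 0.3142 → 0.314.

0.314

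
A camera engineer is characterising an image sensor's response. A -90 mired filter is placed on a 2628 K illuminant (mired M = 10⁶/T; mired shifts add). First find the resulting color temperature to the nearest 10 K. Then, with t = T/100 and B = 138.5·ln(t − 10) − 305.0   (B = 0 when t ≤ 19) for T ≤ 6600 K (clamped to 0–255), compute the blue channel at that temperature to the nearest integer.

M_in = 10⁶/2628 = 380.52; M_out = 380.52 + (-90) = 290.52.
T_out = 10⁶/290.52 = 3442.1 K → 3440 K; t = 34.4.
B = 138.5·ln(34.4 − 10) − 305.0 = 138.5·ln 24.4 − 305.0 = 138.5·3.1946 − 305.0 = 137.450.
Rounded: 137.

137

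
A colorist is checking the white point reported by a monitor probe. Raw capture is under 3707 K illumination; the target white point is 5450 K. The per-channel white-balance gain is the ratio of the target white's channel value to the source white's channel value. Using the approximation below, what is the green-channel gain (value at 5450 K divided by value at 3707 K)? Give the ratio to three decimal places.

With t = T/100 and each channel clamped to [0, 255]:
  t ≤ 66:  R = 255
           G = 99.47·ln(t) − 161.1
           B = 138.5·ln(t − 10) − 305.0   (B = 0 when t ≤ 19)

At 3707 K (t = 37.07):
  G = 99.47·ln 37.07 − 161.1 = 99.47·3.6128 − 161.1 = 198.266.
At 5450 K (t = 54.5):
  G = 99.47·ln 54.5 − 161.1 = 99.47·3.9982 − 161.1 = 236.601.
Gain = 236.601 / 198.266 = 1.1934 → 1.193.

1.193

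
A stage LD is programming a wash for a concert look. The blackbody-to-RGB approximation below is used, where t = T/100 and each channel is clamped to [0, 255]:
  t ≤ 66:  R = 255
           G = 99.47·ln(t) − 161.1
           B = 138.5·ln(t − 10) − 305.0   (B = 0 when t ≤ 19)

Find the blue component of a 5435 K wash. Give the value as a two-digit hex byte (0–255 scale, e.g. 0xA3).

0xDC

t = 5435/100 = 54.35; the t ≤ 66 branch applies.
B = 138.5·ln(54.35 − 10) − 305.0 = 138.5·ln 44.35 − 305.0 = 138.5·3.7921 − 305.0 = 220.208.
Rounded: 220; in hex, 0xDC.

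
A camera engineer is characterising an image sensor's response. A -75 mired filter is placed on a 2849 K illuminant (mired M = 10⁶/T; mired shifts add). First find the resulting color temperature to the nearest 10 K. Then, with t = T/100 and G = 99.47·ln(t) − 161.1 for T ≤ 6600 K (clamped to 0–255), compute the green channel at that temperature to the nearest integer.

196

M_in = 10⁶/2849 = 351.00; M_out = 351.00 + (-75) = 276.00.
T_out = 10⁶/276.00 = 3623.2 K → 3620 K; t = 36.2.
G = 99.47·ln 36.2 − 161.1 = 99.47·3.5891 − 161.1 = 195.904.
Rounded: 196.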